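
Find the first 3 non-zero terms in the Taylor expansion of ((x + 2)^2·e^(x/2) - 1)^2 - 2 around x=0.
57·x^2 + 36·x + 7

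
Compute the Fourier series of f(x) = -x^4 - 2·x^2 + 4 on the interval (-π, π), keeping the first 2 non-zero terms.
(-40 + 8·π^2)·cos(x) - π^4/5 - 2·π^2/3 + 4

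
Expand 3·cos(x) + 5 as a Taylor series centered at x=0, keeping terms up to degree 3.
8 - 3·x^2/2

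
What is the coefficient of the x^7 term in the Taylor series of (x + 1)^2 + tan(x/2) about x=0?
Expand to order 7: (x + 1)^2 + tan(x/2) = 17·x^7/40320 + x^5/240 + x^3/24 + x^2 + 5·x/2 + 1 + O(x^8).
The coefficient of x^7 is 17/40320.

Final answer: 17/40320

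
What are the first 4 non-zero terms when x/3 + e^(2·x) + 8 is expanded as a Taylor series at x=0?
4·x^3/3 + 2·x^2 + 7·x/3 + 9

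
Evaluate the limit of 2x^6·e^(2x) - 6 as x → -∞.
The product is a 0·∞ indeterminate form at x → -∞.
Rewrite the product as 2x^6 / e^(-2x) (an ∞/∞ form) and apply L'Hôpital, or use the standard hierarchy e^(2|x|) ≫ |x^6| as x → -∞.
The indeterminate product → 0, so the limit = -6.

Final answer: -6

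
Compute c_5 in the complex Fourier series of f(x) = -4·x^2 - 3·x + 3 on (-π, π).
Compute the real Fourier coefficients first: a_5 = 16/25, b_5 = -6/5.
Then c_5 = (a_5 − i·b_5)/2 = 8/25 + 3·i/5.

Final answer: 8/25 + 3·i/5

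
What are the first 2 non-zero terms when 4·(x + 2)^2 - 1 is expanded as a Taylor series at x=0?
16·x + 15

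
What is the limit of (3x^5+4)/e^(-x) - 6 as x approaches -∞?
The quotient is an ∞/∞ indeterminate form as x → -∞.
Compare growth rates of the dominant terms (exponentials ≫ polynomials ≫ logarithms), or apply L'Hôpital's rule; the quotient → 0.
Adding the constant: 0 - 6 = -6. Limit = -6.

Final answer: -6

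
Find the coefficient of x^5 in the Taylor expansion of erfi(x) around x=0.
Expand to order 5: erfi(x) = x^5/(5·√(π)) + 2·x^3/(3·√(π)) + 2·x/√(π) + O(x^6).
The coefficient of x^5 is 1/(5·√(π)).

Final answer: 1/(5·√(π))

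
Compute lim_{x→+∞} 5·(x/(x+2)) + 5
Evaluate the dominant behaviour as x → +∞; each term tends to a finite value or vanishes.
Limit = 10.

Final answer: 10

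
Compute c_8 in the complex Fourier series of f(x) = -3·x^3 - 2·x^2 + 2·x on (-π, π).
Compute the real Fourier coefficients first: a_8 = -1/8, b_8 = -73/128 + 3·π^2/4.
Then c_8 = (a_8 − i·b_8)/2 = -1/16 - 3·i·π^2/8 + 73·i/256.

Final answer: -1/16 - 3·i·π^2/8 + 73·i/256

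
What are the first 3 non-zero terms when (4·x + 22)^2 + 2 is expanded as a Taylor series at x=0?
16·x^2 + 176·x + 486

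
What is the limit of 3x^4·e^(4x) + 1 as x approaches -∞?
The product is a 0·∞ indeterminate form at x → -∞.
Rewrite the product as 3x^4 / e^(-4x) (an ∞/∞ form) and apply L'Hôpital, or use the standard hierarchy e^(4|x|) ≫ |x^4| as x → -∞.
The indeterminate product → 0, so the limit = 1.

Final answer: 1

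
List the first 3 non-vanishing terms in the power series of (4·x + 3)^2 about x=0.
16·x^2 + 24·x + 9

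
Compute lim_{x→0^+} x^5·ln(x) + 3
The product is a 0·∞ indeterminate form at x → 0⁺.
Rewrite the product as ln(x) / x^(-5) and apply L'Hôpital, or use the standard hierarchy x^(-5) ≫ |ln x| as x → 0⁺.
The indeterminate product → 0, so the limit = 3.

Final answer: 3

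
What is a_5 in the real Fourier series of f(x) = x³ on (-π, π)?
a_5 = (1/π) ∫_{-π}^{π} f(x)·cos(5x) dx.
Evaluate the integral (use parity and integration by parts as needed): a_5 = 0.

Final answer: 0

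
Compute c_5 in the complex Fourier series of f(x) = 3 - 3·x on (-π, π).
Compute the real Fourier coefficients first: a_5 = 0, b_5 = -6/5.
Then c_5 = (a_5 − i·b_5)/2 = 3·i/5.

Final answer: 3·i/5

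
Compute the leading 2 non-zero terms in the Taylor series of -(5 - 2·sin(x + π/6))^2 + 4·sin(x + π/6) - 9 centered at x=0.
10·√(3)·x - 23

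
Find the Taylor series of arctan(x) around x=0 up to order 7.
-x^7/7 + x^5/5 - x^3/3 + x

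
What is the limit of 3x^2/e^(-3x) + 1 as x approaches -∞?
The quotient is an ∞/∞ indeterminate form as x → -∞.
Compare growth rates of the dominant terms (exponentials ≫ polynomials ≫ logarithms), or apply L'Hôpital's rule; the quotient → 0.
Adding the constant: 0 + 1 = 1. Limit = 1.

Final answer: 1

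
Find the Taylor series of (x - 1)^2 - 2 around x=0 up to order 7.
x^2 - 2·x - 1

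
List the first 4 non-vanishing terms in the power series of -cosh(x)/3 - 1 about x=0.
-x^6/2160 - x^4/72 - x^2/6 - 4/3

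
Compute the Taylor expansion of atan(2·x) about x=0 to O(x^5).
-8·x^3/3 + 2·x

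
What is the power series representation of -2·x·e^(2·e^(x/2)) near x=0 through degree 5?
-47·x^5·e^(2)/96 - 11·x^4·e^(2)/12 - 3·x^3·e^(2)/2 - 2·x^2·e^(2) - 2·x·e^(2)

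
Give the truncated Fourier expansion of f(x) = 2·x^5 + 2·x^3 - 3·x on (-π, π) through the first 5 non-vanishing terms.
(-76·π^2 + 4·π^4 + 450)·sin(x) + (-2·π^4 - 9 + 8·π^2)·sin(2·x) + (-44·π^2/27 - 74/81 + 4·π^4/3)·sin(3·x) + (-π^4 + 45/32 + π^2/4)·sin(4·x) + (-774/625 + 4·π^2/25 + 4·π^4/5)·sin(5·x)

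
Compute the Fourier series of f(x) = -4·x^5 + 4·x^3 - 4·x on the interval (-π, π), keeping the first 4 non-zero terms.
(-1016 - 8·π^4 + 168·π^2)·sin(x) + (-24·π^2 + 40 + 4·π^4)·sin(2·x) + (-8·π^4/3 - 680/81 + 232·π^2/27)·sin(3·x) + (-9·π^2/2 + 59/16 + 2·π^4)·sin(4·x)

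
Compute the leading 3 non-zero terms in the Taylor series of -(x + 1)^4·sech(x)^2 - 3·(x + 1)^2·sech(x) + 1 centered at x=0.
-13·x^2/2 - 10·x - 3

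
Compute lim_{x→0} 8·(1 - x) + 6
Direct substitution at x = 0 gives 14.

Final answer: 14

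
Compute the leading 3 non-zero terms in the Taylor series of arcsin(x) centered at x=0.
3·x^5/40 + x^3/6 + x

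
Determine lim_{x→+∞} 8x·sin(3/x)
As x → +∞: let u = 3/x → 0⁺; then 8·x·sin(3/x) = 8·3·sin(u)/u → 8·3·1 = 24.
Limit = 24.

Final answer: 24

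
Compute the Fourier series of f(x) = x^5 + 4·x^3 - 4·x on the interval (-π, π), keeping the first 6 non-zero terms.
(-32·π^2 + 184 + 2·π^4)·sin(x) + (-π^4 + 5/2 + π^2)·sin(2·x) + (-280/81 + 32·π^2/27 + 2·π^4/3)·sin(3·x) + (-π^4/2 - 11·π^2/8 + 161/64)·sin(4·x) + (-1192/625 + 32·π^2/25 + 2·π^4/5)·sin(5·x) + (-π^4/3 - 31·π^2/27 + 247/162)·sin(6·x)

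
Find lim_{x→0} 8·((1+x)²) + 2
Direct substitution at x = 0 gives 10.

Final answer: 10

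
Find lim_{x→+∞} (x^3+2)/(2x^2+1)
This is an ∞/∞ indeterminate form as x → +∞.
Divide numerator and denominator by x^3 and let the lower-order terms vanish; the numerator's degree 3 exceeds the denominator's degree 2, so the quotient diverges.
Limit = ∞.

Final answer: ∞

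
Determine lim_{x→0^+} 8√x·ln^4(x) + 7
The product is a 0·∞ indeterminate form at x → 0⁺.
Rewrite the product as 8·ln^4(x) / x^(-1/2) and apply L'Hôpital, or use the standard hierarchy x^(-1/2) ≫ |ln x|^4 as x → 0⁺.
The indeterminate product → 0, so the limit = 7.

Final answer: 7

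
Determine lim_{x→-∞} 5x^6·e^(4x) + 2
The product is a 0·∞ indeterminate form at x → -∞.
Rewrite the product as 5x^6 / e^(-4x) (an ∞/∞ form) and apply L'Hôpital, or use the standard hierarchy e^(4|x|) ≫ |x^6| as x → -∞.
The indeterminate product → 0, so the limit = 2.

Final answer: 2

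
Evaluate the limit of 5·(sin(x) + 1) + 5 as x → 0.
Direct substitution at x = 0 gives 10.

Final answer: 10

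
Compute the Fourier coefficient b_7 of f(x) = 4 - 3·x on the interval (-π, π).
b_7 = (1/π) ∫_{-π}^{π} f(x)·sin(7x) dx.
Evaluate the integral (use parity and integration by parts as needed): b_7 = -6/7.

Final answer: -6/7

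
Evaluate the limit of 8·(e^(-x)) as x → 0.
Direct substitution at x = 0 gives 8.

Final answer: 8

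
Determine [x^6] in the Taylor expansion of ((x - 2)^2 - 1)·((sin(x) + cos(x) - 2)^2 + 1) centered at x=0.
Expand to order 6: ((x - 2)^2 - 1)·((sin(x) + cos(x) - 2)^2 + 1) = -13·x^6/12 + 7·x^5/10 + 25·x^4/6 - 12·x^3 + 16·x^2 - 14·x + 6 + O(x^7).
The coefficient of x^6 is -13/12.

Final answer: -13/12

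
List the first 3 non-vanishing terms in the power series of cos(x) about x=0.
x^4/24 - x^2/2 + 1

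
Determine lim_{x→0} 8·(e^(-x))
Direct substitution at x = 0 gives 8.

Final answer: 8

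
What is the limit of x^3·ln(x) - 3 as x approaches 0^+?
The product is a 0·∞ indeterminate form at x → 0⁺.
Rewrite the product as ln(x) / x^(-3) and apply L'Hôpital, or use the standard hierarchy x^(-3) ≫ |ln x| as x → 0⁺.
The indeterminate product → 0, so the limit = -3.

Final answer: -3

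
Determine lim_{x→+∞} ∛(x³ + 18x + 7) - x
This is an ∞ − ∞ indeterminate form.
Multiply by (A² + AB + B²)/(A² + AB + B²) where A = ∛(x³+18x + 7), B = x to use A³ − B³ = (A−B)(A²+AB+B²); the x³ terms cancel, leaving (18x + 7)/(A²+AB+B²) with denominator ~ 3x², so the limit is 0.
Limit = 0.

Final answer: 0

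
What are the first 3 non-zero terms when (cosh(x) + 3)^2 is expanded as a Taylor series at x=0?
7·x^4/12 + 4·x^2 + 16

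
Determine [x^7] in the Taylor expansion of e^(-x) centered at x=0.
Expand to order 7: e^(-x) = -x^7/5040 + x^6/720 - x^5/120 + x^4/24 - x^3/6 + x^2/2 - x + 1 + O(x^8).
The coefficient of x^7 is -1/5040.

Final answer: -1/5040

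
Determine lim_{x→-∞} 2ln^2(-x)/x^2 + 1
The quotient is an ∞/∞ indeterminate form as x → -∞.
Compare growth rates of the dominant terms (exponentials ≫ polynomials ≫ logarithms), or apply L'Hôpital's rule; the quotient → 0.
Adding the constant: 0 + 1 = 1. Limit = 1.

Final answer: 1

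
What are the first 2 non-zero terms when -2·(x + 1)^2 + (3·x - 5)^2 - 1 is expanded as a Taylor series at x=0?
22 - 34·x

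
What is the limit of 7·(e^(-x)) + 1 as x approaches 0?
Direct substitution at x = 0 gives 8.

Final answer: 8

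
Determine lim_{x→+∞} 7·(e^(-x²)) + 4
Evaluate the dominant behaviour as x → +∞; each term tends to a finite value or vanishes.
Limit = 4.

Final answer: 4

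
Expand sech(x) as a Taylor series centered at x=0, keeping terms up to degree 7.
-61·x^6/720 + 5·x^4/24 - x^2/2 + 1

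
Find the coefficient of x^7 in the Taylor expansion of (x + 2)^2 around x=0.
Expand to order 7: (x + 2)^2 = x^2 + 4·x + 4 + O(x^8).
The coefficient of x^7 is 0.

Final answer: 0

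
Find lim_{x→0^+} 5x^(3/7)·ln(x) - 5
The product is a 0·∞ indeterminate form at x → 0⁺.
Rewrite the product as 5·ln(x) / x^(-3/7) and apply L'Hôpital, or use the standard hierarchy x^(-3/7) ≫ |ln x| as x → 0⁺.
The indeterminate product → 0, so the limit = -5.

Final answer: -5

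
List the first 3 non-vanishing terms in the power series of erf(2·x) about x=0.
32·x^5/(5·√(π)) - 16·x^3/(3·√(π)) + 4·x/√(π)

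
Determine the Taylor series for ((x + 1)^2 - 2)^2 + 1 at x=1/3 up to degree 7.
85/81 - 32·(x - 1/3)/27 + 20·(x - 1/3)^2/3 + 16·(x - 1/3)^3/3 + (x - 1/3)^4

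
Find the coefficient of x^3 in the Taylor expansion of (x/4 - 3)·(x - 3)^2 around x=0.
Expand to order 3: (x/4 - 3)·(x - 3)^2 = x^3/4 - 9·x^2/2 + 81·x/4 - 27 + O(x^4).
The coefficient of x^3 is 1/4.

Final answer: 1/4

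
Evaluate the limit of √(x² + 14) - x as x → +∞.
This is an ∞ − ∞ indeterminate form.
Multiply and divide by the conjugate √(x²+14) + x; the x² terms cancel, leaving 14/(√(x²+14)+x) → 0.
Limit = 0.

Final answer: 0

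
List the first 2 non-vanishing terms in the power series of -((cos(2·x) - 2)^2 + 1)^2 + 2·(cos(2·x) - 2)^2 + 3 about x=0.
1 - 8·x^2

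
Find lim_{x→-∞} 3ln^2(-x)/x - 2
The quotient is an ∞/∞ indeterminate form as x → -∞.
Compare growth rates of the dominant terms (exponentials ≫ polynomials ≫ logarithms), or apply L'Hôpital's rule; the quotient → 0.
Adding the constant: 0 - 2 = -2. Limit = -2.

Final answer: -2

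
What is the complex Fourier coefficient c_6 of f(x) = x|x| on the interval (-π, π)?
Compute the real Fourier coefficients first: a_6 = 0, b_6 = -π/3.
Then c_6 = (a_6 − i·b_6)/2 = i·π/6.

Final answer: i·π/6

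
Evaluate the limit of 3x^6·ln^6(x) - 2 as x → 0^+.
The product is a 0·∞ indeterminate form at x → 0⁺.
Rewrite the product as 3·ln^6(x) / x^(-6) and apply L'Hôpital, or use the standard hierarchy x^(-6) ≫ |ln x|^6 as x → 0⁺.
The indeterminate product → 0, so the limit = -2.

Final answer: -2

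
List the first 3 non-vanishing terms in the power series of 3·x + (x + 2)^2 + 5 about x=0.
x^2 + 7·x + 9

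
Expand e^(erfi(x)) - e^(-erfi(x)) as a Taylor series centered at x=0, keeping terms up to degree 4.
x^3·(8/(3·π^(3/2)) + 4/(3·√(π))) + 4·x/√(π)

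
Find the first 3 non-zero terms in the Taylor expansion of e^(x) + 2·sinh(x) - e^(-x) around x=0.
x^5/30 + 2·x^3/3 + 4·x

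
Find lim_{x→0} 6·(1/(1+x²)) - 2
Direct substitution at x = 0 gives 4.

Final answer: 4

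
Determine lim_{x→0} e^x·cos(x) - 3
Direct substitution at x = 0 gives -2.

Final answer: -2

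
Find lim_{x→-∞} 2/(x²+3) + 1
Evaluate the dominant behaviour as x → -∞; each term tends to a finite value or vanishes.
Limit = 1.

Final answer: 1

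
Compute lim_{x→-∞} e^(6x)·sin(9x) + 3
Evaluate the dominant behaviour as x → -∞; each term tends to a finite value or vanishes.
Limit = 3.

Final answer: 3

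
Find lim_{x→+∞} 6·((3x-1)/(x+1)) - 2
Evaluate the dominant behaviour as x → +∞; each term tends to a finite value or vanishes.
Limit = 16.

Final answer: 16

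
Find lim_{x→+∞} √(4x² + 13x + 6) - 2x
As x → +∞: multiply by the conjugate to get (13x+6)/(√(4x²+13x+6)+2x); the denominator ~ 4x, so the limit is 13/4.
Limit = 13/4.

Final answer: 13/4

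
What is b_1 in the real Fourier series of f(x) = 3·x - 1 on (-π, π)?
b_1 = (1/π) ∫_{-π}^{π} f(x)·sin(1x) dx.
Evaluate the integral (use parity and integration by parts as needed): b_1 = 6.

Final answer: 6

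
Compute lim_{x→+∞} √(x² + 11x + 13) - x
This is an ∞ − ∞ indeterminate form.
Multiply and divide by the conjugate √(x²+11x + 13) + x; the x² terms cancel, leaving (11x + 13)/(√(x²+11x + 13)+x) → 11/2.
Limit = 11/2.

Final answer: 11/2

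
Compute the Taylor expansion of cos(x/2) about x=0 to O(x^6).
x^4/384 - x^2/8 + 1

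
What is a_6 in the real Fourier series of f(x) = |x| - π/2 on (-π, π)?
a_6 = (1/π) ∫_{-π}^{π} f(x)·cos(6x) dx.
Evaluate the integral (use parity and integration by parts as needed): a_6 = 0.

Final answer: 0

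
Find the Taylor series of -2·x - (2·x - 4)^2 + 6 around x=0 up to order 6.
-4·x^2 + 14·x - 10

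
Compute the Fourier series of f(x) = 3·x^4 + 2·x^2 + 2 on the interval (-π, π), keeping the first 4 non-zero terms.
(136 - 24·π^2)·cos(x) + (-7 + 6·π^2)·cos(2·x) + (8/9 - 8·π^2/3)·cos(3·x) + 2 + 2·π^2/3 + 3·π^4/5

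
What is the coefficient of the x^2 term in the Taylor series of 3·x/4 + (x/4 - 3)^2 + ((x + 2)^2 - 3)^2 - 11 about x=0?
Expand to order 2: 3·x/4 + (x/4 - 3)^2 + ((x + 2)^2 - 3)^2 - 11 = 289·x^2/16 + 29·x/4 - 1 + O(x^3).
The coefficient of x^2 is 289/16.

Final answer: 289/16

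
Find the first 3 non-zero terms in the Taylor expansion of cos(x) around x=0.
x^4/24 - x^2/2 + 1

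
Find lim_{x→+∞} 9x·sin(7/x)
As x → +∞: let u = 7/x → 0⁺; then 9·x·sin(7/x) = 9·7·sin(u)/u → 9·7·1 = 63.
Limit = 63.

Final answer: 63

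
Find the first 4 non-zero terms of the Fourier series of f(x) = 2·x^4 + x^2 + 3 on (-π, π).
(92 - 16·π^2)·cos(x) + (-5 + 4·π^2)·cos(2·x) + (20/27 - 16·π^2/9)·cos(3·x) + 3 + π^2/3 + 2·π^4/5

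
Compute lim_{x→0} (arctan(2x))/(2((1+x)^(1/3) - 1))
Both numerator and denominator → 0 as x → 0; this is a 0/0 indeterminate form.
Expand each to leading order near x = 0: numerator ~ 2·x, denominator ~ 2·x/3.
The limit of the ratio is 3.

Final answer: 3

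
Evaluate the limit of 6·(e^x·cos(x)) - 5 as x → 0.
Direct substitution at x = 0 gives 1.

Final answer: 1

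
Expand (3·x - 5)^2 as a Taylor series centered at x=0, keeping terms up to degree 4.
9·x^2 - 30·x + 25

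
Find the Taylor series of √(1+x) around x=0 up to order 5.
7·x^5/256 - 5·x^4/128 + x^3/16 - x^2/8 + x/2 + 1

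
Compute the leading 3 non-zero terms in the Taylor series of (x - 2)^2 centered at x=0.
x^2 - 4·x + 4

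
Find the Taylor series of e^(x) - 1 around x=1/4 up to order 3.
-1 + e^(1/4) + e^(1/4)·(x - 1/4) + e^(1/4)·(x - 1/4)^2/2 + e^(1/4)·(x - 1/4)^3/6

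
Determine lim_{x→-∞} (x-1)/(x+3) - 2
Evaluate the dominant behaviour as x → -∞; each term tends to a finite value or vanishes.
Limit = -1.

Final answer: -1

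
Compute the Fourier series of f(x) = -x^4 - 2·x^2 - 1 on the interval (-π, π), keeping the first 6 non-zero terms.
(-40 + 8·π^2)·cos(x) + (1 - 2·π^2)·cos(2·x) + (8/27 + 8·π^2/9)·cos(3·x) + (-π^2/2 - 5/16)·cos(4·x) + (152/625 + 8·π^2/25)·cos(5·x) - π^4/5 - 2·π^2/3 - 1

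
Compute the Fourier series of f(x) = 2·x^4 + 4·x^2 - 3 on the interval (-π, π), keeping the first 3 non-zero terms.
(80 - 16·π^2)·cos(x) + (-2 + 4·π^2)·cos(2·x) - 3 + 4·π^2/3 + 2·π^4/5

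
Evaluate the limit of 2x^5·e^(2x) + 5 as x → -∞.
The product is a 0·∞ indeterminate form at x → -∞.
Rewrite the product as 2x^5 / e^(-2x) (an ∞/∞ form) and apply L'Hôpital, or use the standard hierarchy e^(2|x|) ≫ |x^5| as x → -∞.
The indeterminate product → 0, so the limit = 5.

Final answer: 5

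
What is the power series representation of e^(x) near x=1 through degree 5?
e + e·(x - 1) + e·(x - 1)^2/2 + e·(x - 1)^3/6 + e·(x - 1)^4/24 + e·(x - 1)^5/120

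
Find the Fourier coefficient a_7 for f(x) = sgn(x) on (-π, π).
a_7 = (1/π) ∫_{-π}^{π} f(x)·cos(7x) dx.
Evaluate the integral (use parity and integration by parts as needed): a_7 = 0.

Final answer: 0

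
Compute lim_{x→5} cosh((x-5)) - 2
Direct substitution at x = 5 gives -1.

Final answer: -1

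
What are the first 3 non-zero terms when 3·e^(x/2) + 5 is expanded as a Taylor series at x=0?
3·x^2/8 + 3·x/2 + 8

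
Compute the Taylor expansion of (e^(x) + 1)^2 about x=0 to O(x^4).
5·x^3/3 + 3·x^2 + 4·x + 4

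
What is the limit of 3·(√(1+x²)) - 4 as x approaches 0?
Direct substitution at x = 0 gives -1.

Final answer: -1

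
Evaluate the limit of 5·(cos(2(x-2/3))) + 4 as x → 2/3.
Direct substitution at x = 2/3 gives 9.

Final answer: 9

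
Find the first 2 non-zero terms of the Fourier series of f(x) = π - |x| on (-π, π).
4·cos(x)/π + π/2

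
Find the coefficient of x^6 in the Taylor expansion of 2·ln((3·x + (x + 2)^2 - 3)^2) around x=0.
Expand to order 6: 2·ln((3·x + (x + 2)^2 - 3)^2) = -207364·x^6/3 + 60508·x^5/5 - 2207·x^4 + 1288·x^3/3 - 94·x^2 + 28·x + O(x^7).
The coefficient of x^6 is -207364/3.

Final answer: -207364/3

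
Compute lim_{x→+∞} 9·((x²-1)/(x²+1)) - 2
Evaluate the dominant behaviour as x → +∞; each term tends to a finite value or vanishes.
Limit = 7.

Final answer: 7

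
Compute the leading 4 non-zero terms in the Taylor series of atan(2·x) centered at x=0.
-128·x^7/7 + 32·x^5/5 - 8·x^3/3 + 2·x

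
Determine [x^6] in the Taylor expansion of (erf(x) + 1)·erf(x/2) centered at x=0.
Expand to order 6: (erf(x) + 1)·erf(x/2) = 193·x^6/(720·π) + x^5/(160·√(π)) - 5·x^4/(6·π) - x^3/(12·√(π)) + 2·x^2/π + x/√(π) + O(x^7).
The coefficient of x^6 is 193/(720·π).

Final answer: 193/(720·π)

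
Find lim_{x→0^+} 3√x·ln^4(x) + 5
The product is a 0·∞ indeterminate form at x → 0⁺.
Rewrite the product as 3·ln^4(x) / x^(-1/2) and apply L'Hôpital, or use the standard hierarchy x^(-1/2) ≫ |ln x|^4 as x → 0⁺.
The indeterminate product → 0, so the limit = 5.

Final answer: 5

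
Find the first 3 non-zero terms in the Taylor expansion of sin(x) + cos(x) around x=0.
-x^2/2 + x + 1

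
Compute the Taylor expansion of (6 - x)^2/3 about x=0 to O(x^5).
x^2/3 - 4·x + 12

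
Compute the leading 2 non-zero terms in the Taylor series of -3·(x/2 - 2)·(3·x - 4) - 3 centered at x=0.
24·x - 27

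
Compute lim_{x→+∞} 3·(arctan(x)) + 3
Evaluate the dominant behaviour as x → +∞; each term tends to a finite value or vanishes.
Limit = 3 + 3·π/2.

Final answer: 3 + 3·π/2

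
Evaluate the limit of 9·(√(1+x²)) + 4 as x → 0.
Direct substitution at x = 0 gives 13.

Final answer: 13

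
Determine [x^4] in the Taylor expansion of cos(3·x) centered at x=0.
Expand to order 4: cos(3·x) = 27·x^4/8 - 9·x^2/2 + 1 + O(x^5).
The coefficient of x^4 is 27/8.

Final answer: 27/8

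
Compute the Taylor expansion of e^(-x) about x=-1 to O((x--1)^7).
e - e·(x + 1) + e·(x + 1)^2/2 - e·(x + 1)^3/6 + e·(x + 1)^4/24 - e·(x + 1)^5/120 + e·(x + 1)^6/720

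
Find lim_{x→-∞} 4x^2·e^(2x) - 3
The product is a 0·∞ indeterminate form at x → -∞.
Rewrite the product as 4x^2 / e^(-2x) (an ∞/∞ form) and apply L'Hôpital, or use the standard hierarchy e^(2|x|) ≫ |x^2| as x → -∞.
The indeterminate product → 0, so the limit = -3.

Final answer: -3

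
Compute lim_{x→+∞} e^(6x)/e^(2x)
This is an ∞/∞ indeterminate form as x → +∞.
Rewrite e^(6x)/e^(2x) = e^((6−2)x) = e^(4x); the exponent coefficient is 4 > 0 so e^(4x) → ∞.
Limit = ∞.

Final answer: ∞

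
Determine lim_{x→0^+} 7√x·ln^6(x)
This is a 0·∞ indeterminate form at x → 0⁺.
Rewrite the product as 7·ln^6(x) / x^(-1/2) and apply L'Hôpital, or use the standard hierarchy x^(-1/2) ≫ |ln x|^6 as x → 0⁺.
The indeterminate product → 0, so the limit = 0.

Final answer: 0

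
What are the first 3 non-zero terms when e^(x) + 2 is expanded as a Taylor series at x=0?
x^2/2 + x + 3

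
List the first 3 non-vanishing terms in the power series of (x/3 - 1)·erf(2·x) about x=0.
16·x^3/(3·√(π)) + 4·x^2/(3·√(π)) - 4·x/√(π)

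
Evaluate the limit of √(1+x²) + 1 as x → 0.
Direct substitution at x = 0 gives 2.

Final answer: 2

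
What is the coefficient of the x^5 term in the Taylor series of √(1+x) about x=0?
Expand to order 5: √(1+x) = 7·x^5/256 - 5·x^4/128 + x^3/16 - x^2/8 + x/2 + 1 + O(x^6).
The coefficient of x^5 is 7/256.

Final answer: 7/256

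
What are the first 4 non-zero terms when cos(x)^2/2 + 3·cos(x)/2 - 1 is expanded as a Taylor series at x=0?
-7·x^6/288 + 11·x^4/48 - 5·x^2/4 + 1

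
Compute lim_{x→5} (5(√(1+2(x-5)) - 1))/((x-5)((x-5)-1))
Both numerator and denominator → 0 as x → 5; this is a 0/0 indeterminate form.
Expand each to leading order near x = 5: numerator ~ 5·(x - 5), denominator ~ -(x - 5).
The limit of the ratio is -5.

Final answer: -5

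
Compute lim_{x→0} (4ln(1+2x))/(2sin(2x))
Both numerator and denominator → 0 as x → 0; this is a 0/0 indeterminate form.
Expand each to leading order near x = 0: numerator ~ 8·x, denominator ~ 4·x.
The limit of the ratio is 2.

Final answer: 2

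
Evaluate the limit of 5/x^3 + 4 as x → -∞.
Evaluate the dominant behaviour as x → -∞; each term tends to a finite value or vanishes.
Limit = 4.

Final answer: 4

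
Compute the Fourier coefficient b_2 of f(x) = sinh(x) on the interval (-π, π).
b_2 = (1/π) ∫_{-π}^{π} f(x)·sin(2x) dx.
Evaluate the integral (use parity and integration by parts as needed): b_2 = -4·sinh(π)/(5·π).

Final answer: -4·sinh(π)/(5·π)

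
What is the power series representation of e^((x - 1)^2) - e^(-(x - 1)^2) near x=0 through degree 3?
x^3·(-10·e/3 + 2·e^(-1)/3) + x^2·(-e^(-1) + 3·e) + x·(-2·e - 2·e^(-1)) - e^(-1) + e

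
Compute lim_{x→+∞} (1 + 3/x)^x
As x → +∞: this is the defining limit (1 + 3/x)^x → e^3.
Limit = e^(3).

Final answer: e^(3)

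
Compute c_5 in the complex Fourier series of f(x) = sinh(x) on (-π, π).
Compute the real Fourier coefficients first: a_5 = 0, b_5 = 5·sinh(π)/(13·π).
Then c_5 = (a_5 − i·b_5)/2 = -5·i·sinh(π)/(26·π).

Final answer: -5·i·sinh(π)/(26·π)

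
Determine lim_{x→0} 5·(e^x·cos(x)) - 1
Direct substitution at x = 0 gives 4.

Final answer: 4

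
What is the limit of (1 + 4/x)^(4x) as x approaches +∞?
As x → +∞: write (1 + 4/x)^(4x) = ((1 + 4/x)^x)^4 → (e^4)^4 = e^16.
Limit = e^(16).

Final answer: e^(16)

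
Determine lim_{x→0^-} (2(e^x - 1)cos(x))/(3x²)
Both numerator and denominator → 0 as x → 0^-; this is a 0/0 indeterminate form.
Expand each to leading order near x = 0: numerator ~ 2·x, denominator ~ 3·x^2.
The limit of the ratio is -∞.

Final answer: -∞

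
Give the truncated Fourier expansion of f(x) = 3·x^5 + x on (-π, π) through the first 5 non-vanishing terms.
(-120·π^2 + 6·π^4 + 722)·sin(x) + (-3·π^4 - 47/2 + 15·π^2)·sin(2·x) + (-40·π^2/9 + 98/27 + 2·π^4)·sin(3·x) + (-3·π^4/2 - 77/64 + 15·π^2/8)·sin(4·x) + (-24·π^2/25 + 394/625 + 6·π^4/5)·sin(5·x)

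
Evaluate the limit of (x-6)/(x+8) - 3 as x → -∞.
Evaluate the dominant behaviour as x → -∞; each term tends to a finite value or vanishes.
Limit = -2.

Final answer: -2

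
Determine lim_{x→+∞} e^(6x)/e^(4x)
This is an ∞/∞ indeterminate form as x → +∞.
Rewrite e^(6x)/e^(4x) = e^((6−4)x) = e^(2x); the exponent coefficient is 2 > 0 so e^(2x) → ∞.
Limit = ∞.

Final answer: ∞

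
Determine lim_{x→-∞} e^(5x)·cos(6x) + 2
Evaluate the dominant behaviour as x → -∞; each term tends to a finite value or vanishes.
Limit = 2.

Final answer: 2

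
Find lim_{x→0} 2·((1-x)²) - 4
Direct substitution at x = 0 gives -2.

Final answer: -2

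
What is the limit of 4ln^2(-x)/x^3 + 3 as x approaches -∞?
The quotient is an ∞/∞ indeterminate form as x → -∞.
Compare growth rates of the dominant terms (exponentials ≫ polynomials ≫ logarithms), or apply L'Hôpital's rule; the quotient → 0.
Adding the constant: 0 + 3 = 3. Limit = 3.

Final answer: 3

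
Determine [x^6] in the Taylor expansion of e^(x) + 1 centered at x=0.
Expand to order 6: e^(x) + 1 = x^6/720 + x^5/120 + x^4/24 + x^3/6 + x^2/2 + x + 2 + O(x^7).
The coefficient of x^6 is 1/720.

Final answer: 1/720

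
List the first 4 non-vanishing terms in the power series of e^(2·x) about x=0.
4·x^3/3 + 2·x^2 + 2·x + 1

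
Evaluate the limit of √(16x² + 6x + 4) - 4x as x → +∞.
As x → +∞: multiply by the conjugate to get (6x+4)/(√(16x²+6x+4)+4x); the denominator ~ 8x, so the limit is 6/8 = 3/4.
Limit = 3/4.

Final answer: 3/4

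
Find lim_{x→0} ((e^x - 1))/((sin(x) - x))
Both numerator and denominator → 0 as x → 0; this is a 0/0 indeterminate form.
Expand each to leading order near x = 0: numerator ~ x, denominator ~ -x^3/6.
The limit of the ratio is -∞.

Final answer: -∞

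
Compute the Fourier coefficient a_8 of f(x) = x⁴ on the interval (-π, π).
a_8 = (1/π) ∫_{-π}^{π} f(x)·cos(8x) dx.
Evaluate the integral (use parity and integration by parts as needed): a_8 = -3/256 + π^2/8.

Final answer: -3/256 + π^2/8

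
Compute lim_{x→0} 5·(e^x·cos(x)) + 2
Direct substitution at x = 0 gives 7.

Final answer: 7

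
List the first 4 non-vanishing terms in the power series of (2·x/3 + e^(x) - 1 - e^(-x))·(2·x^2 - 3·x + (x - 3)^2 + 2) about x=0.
35·x^3/3 - 27·x^2 + 115·x/3 - 11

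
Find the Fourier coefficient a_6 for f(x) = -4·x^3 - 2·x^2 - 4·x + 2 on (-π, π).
a_6 = (1/π) ∫_{-π}^{π} f(x)·cos(6x) dx.
Evaluate the integral (use parity and integration by parts as needed): a_6 = -2/9.

Final answer: -2/9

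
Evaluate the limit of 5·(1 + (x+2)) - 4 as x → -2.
Direct substitution at x = -2 gives 1.

Final answer: 1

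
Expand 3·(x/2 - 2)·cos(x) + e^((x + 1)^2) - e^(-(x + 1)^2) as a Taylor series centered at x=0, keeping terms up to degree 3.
x^3·(-3/4 - 2·e^(-1)/3 + 10·e/3) + x^2·(-e^(-1) + 3 + 3·e) + x·(2·e^(-1) + 3/2 + 2·e) - 6 - e^(-1) + e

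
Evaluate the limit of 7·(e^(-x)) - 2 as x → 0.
Direct substitution at x = 0 gives 5.

Final answer: 5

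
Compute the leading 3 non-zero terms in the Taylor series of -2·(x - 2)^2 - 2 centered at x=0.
-2·x^2 + 8·x - 10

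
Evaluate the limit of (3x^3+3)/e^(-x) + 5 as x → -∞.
The quotient is an ∞/∞ indeterminate form as x → -∞.
Compare growth rates of the dominant terms (exponentials ≫ polynomials ≫ logarithms), or apply L'Hôpital's rule; the quotient → 0.
Adding the constant: 0 + 5 = 5. Limit = 5.

Final answer: 5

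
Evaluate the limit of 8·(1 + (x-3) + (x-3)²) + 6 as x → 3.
Direct substitution at x = 3 gives 14.

Final answer: 14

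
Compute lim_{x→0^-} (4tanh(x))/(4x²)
Both numerator and denominator → 0 as x → 0^-; this is a 0/0 indeterminate form.
Expand each to leading order near x = 0: numerator ~ 4·x, denominator ~ 4·x^2.
The limit of the ratio is -∞.

Final answer: -∞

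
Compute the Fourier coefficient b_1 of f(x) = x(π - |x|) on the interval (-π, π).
b_1 = (1/π) ∫_{-π}^{π} f(x)·sin(1x) dx.
Evaluate the integral (use parity and integration by parts as needed): b_1 = 8/π.

Final answer: 8/π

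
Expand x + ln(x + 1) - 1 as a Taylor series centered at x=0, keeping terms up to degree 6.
-x^6/6 + x^5/5 - x^4/4 + x^3/3 - x^2/2 + 2·x - 1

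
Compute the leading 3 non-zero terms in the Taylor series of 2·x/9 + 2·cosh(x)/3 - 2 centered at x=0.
x^2/3 + 2·x/9 - 4/3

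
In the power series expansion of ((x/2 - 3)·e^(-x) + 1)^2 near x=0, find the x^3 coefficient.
Expand to order 3: ((x/2 - 3)·e^(-x) + 1)^2 = -17·x^3 + 81·x^2/4 - 14·x + 4 + O(x^4).
The coefficient of x^3 is -17.

Final answer: -17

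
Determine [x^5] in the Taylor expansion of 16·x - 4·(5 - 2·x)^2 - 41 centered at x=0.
Expand to order 5: 16·x - 4·(5 - 2·x)^2 - 41 = -16·x^2 + 96·x - 141 + O(x^6).
The coefficient of x^5 is 0.

Final answer: 0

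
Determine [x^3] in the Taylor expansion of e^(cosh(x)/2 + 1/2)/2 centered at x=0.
Expand to order 3: e^(cosh(x)/2 + 1/2)/2 = e·x^2/8 + e/2 + O(x^4).
The coefficient of x^3 is 0.

Final answer: 0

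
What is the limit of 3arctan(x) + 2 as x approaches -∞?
Evaluate the dominant behaviour as x → -∞; each term tends to a finite value or vanishes.
Limit = 2 - 3·π/2.

Final answer: 2 - 3·π/2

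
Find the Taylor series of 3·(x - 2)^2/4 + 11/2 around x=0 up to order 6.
3·x^2/4 - 3·x + 17/2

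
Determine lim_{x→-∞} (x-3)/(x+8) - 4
Evaluate the dominant behaviour as x → -∞; each term tends to a finite value or vanishes.
Limit = -3.

Final answer: -3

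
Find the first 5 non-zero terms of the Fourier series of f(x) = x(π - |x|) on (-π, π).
8·sin(x)/π + 8·sin(3·x)/(27·π) + 8·sin(5·x)/(125·π) + 8·sin(7·x)/(343·π) + 8·sin(9·x)/(729·π)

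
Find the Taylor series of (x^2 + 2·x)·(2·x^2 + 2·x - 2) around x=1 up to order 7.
6 + 26·(x - 1) + 32·(x - 1)^2 + 14·(x - 1)^3 + 2·(x - 1)^4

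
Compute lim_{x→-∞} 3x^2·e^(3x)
This is a 0·∞ indeterminate form at x → -∞.
Rewrite the product as 3x^2 / e^(-3x) (an ∞/∞ form) and apply L'Hôpital, or use the standard hierarchy e^(3|x|) ≫ |x^2| as x → -∞.
The indeterminate product → 0, so the limit = 0.

Final answer: 0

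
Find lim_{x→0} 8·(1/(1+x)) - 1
Direct substitution at x = 0 gives 7.

Final answer: 7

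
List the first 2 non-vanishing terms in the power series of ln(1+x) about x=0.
-x^2/2 + x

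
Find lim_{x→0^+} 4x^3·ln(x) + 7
The product is a 0·∞ indeterminate form at x → 0⁺.
Rewrite the product as 4·ln(x) / x^(-3) and apply L'Hôpital, or use the standard hierarchy x^(-3) ≫ |ln x| as x → 0⁺.
The indeterminate product → 0, so the limit = 7.

Final answer: 7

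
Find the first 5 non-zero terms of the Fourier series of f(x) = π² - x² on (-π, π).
4·cos(x) - cos(2·x) + 4·cos(3·x)/9 - cos(4·x)/4 + 2·π^2/3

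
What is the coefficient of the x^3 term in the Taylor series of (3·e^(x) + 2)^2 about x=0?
Expand to order 3: (3·e^(x) + 2)^2 = 14·x^3 + 24·x^2 + 30·x + 25 + O(x^4).
The coefficient of x^3 is 14.

Final answer: 14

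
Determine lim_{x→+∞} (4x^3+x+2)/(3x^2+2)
This is an ∞/∞ indeterminate form as x → +∞.
Divide numerator and denominator by x^3 and let the lower-order terms vanish; the numerator's degree 3 exceeds the denominator's degree 2, so the quotient diverges.
Limit = ∞.

Final answer: ∞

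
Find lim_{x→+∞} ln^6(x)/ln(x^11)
This is an ∞/∞ indeterminate form as x → +∞.
Write ln(x^11) = 11·ln(x), reducing the quotient to ln^5(x)/11 → ∞.
Limit = ∞.

Final answer: ∞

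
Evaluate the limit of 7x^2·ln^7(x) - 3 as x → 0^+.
The product is a 0·∞ indeterminate form at x → 0⁺.
Rewrite the product as 7·ln^7(x) / x^(-2) and apply L'Hôpital, or use the standard hierarchy x^(-2) ≫ |ln x|^7 as x → 0⁺.
The indeterminate product → 0, so the limit = -3.

Final answer: -3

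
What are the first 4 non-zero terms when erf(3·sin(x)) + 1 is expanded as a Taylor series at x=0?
1153·x^5/(20·√(π)) - 19·x^3/√(π) + 6·x/√(π) + 1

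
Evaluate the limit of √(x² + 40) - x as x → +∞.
This is an ∞ − ∞ indeterminate form.
Multiply and divide by the conjugate √(x²+40) + x; the x² terms cancel, leaving 40/(√(x²+40)+x) → 0.
Limit = 0.

Final answer: 0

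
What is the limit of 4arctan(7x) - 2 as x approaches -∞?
Evaluate the dominant behaviour as x → -∞; each term tends to a finite value or vanishes.
Limit = -2·π - 2.

Final answer: -2·π - 2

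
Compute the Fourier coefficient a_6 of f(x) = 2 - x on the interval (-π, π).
a_6 = (1/π) ∫_{-π}^{π} f(x)·cos(6x) dx.
Evaluate the integral (use parity and integration by parts as needed): a_6 = 0.

Final answer: 0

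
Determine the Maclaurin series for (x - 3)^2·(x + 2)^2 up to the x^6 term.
x^4 - 2·x^3 - 11·x^2 + 12·x + 36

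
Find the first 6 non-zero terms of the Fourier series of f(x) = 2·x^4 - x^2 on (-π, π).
(100 - 16·π^2)·cos(x) + (-7 + 4·π^2)·cos(2·x) + (44/27 - 16·π^2/9)·cos(3·x) + (-5/8 + π^2)·cos(4·x) + (196/625 - 16·π^2/25)·cos(5·x) - π^2/3 + 2·π^4/5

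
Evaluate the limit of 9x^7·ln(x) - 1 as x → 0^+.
The product is a 0·∞ indeterminate form at x → 0⁺.
Rewrite the product as 9·ln(x) / x^(-7) and apply L'Hôpital, or use the standard hierarchy x^(-7) ≫ |ln x| as x → 0⁺.
The indeterminate product → 0, so the limit = -1.

Final answer: -1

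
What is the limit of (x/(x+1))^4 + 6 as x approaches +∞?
As x → +∞: x/(x+1) = 1/(1 + 1/x) → 1, and the 4th power of a limit-1 base also → 1; with the additive constant, 1 + 6 = 7.
Limit = 7.

Final answer: 7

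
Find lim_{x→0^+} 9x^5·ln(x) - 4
The product is a 0·∞ indeterminate form at x → 0⁺.
Rewrite the product as 9·ln(x) / x^(-5) and apply L'Hôpital, or use the standard hierarchy x^(-5) ≫ |ln x| as x → 0⁺.
The indeterminate product → 0, so the limit = -4.

Final answer: -4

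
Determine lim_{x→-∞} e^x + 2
Evaluate the dominant behaviour as x → -∞; each term tends to a finite value or vanishes.
Limit = 2.

Final answer: 2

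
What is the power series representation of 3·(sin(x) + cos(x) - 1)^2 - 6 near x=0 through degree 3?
-3·x^3 + 3·x^2 - 6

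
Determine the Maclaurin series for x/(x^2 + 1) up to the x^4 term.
-x^3 + x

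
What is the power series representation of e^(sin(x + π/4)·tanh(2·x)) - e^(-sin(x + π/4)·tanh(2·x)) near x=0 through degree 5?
49·√(2)·x^5/12 - √(2)·x^4 - 3·√(2)·x^3 + 2·√(2)·x^2 + 2·√(2)·x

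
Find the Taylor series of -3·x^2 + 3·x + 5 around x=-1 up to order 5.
-1 + 9·(x + 1) - 3·(x + 1)^2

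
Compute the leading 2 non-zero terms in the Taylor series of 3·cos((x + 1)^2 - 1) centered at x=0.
3 - 6·x^2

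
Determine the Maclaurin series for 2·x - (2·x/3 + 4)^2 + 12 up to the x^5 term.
-4·x^2/9 - 10·x/3 - 4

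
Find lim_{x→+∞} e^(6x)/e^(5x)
This is an ∞/∞ indeterminate form as x → +∞.
Rewrite e^(6x)/e^(5x) = e^((6−5)x) = e^(x); the exponent coefficient is 1 > 0 so e^(x) → ∞.
Limit = ∞.

Final answer: ∞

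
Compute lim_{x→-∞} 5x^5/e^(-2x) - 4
The quotient is an ∞/∞ indeterminate form as x → -∞.
Compare growth rates of the dominant terms (exponentials ≫ polynomials ≫ logarithms), or apply L'Hôpital's rule; the quotient → 0.
Adding the constant: 0 - 4 = -4. Limit = -4.

Final answer: -4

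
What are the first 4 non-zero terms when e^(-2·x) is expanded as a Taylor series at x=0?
-4·x^3/3 + 2·x^2 - 2·x + 1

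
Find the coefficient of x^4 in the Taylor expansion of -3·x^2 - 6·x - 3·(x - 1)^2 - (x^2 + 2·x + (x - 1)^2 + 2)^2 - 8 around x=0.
Expand to order 4: -3·x^2 - 6·x - 3·(x - 1)^2 - (x^2 + 2·x + (x - 1)^2 + 2)^2 - 8 = -4·x^4 - 18·x^2 - 20 + O(x^5).
The coefficient of x^4 is -4.

Final answer: -4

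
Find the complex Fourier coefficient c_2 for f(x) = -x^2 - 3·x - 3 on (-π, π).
Compute the real Fourier coefficients first: a_2 = -1, b_2 = 3.
Then c_2 = (a_2 − i·b_2)/2 = -1/2 - 3·i/2.

Final answer: -1/2 - 3·i/2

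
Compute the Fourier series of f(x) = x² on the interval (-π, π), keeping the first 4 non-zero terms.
-4·cos(x) + cos(2·x) - 4·cos(3·x)/9 + π^2/3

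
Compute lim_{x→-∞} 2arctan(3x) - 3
Evaluate the dominant behaviour as x → -∞; each term tends to a finite value or vanishes.
Limit = -π - 3.

Final answer: -π - 3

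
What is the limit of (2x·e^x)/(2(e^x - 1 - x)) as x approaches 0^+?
Both numerator and denominator → 0 as x → 0^+; this is a 0/0 indeterminate form.
Expand each to leading order near x = 0: numerator ~ 2·x, denominator ~ x^2.
The limit of the ratio is ∞.

Final answer: ∞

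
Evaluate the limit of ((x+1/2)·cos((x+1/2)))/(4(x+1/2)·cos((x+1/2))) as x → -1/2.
Both numerator and denominator → 0 as x → -1/2; this is a 0/0 indeterminate form.
Expand each to leading order near x = -1/2: numerator ~ (x + 1/2), denominator ~ 4·(x + 1/2).
The limit of the ratio is 1/4.

Final answer: 1/4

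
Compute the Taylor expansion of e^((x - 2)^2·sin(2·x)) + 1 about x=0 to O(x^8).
26236·x^7/45 - 10·x^6/3 - 956·x^5/5 - 224·x^4/3 + 18·x^3 + 24·x^2 + 8·x + 2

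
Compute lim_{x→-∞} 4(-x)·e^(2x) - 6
The product is a 0·∞ indeterminate form at x → -∞.
Rewrite the product as 4(-x) / e^(-2x) (an ∞/∞ form) and apply L'Hôpital, or use the standard hierarchy e^(2|x|) ≫ |(-x)| as x → -∞.
The indeterminate product → 0, so the limit = -6.

Final answer: -6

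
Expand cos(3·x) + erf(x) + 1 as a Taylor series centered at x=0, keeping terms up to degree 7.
-x^7/(21·√(π)) - 81·x^6/80 + x^5/(5·√(π)) + 27·x^4/8 - 2·x^3/(3·√(π)) - 9·x^2/2 + 2·x/√(π) + 2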